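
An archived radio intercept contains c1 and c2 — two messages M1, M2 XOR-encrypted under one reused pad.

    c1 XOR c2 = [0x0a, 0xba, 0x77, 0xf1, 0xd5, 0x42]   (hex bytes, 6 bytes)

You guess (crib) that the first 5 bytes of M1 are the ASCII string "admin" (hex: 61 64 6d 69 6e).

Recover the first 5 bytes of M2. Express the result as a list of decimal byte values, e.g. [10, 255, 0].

[107, 222, 26, 152, 187]

Since c1 ⊕ c2 = M1 ⊕ M2, XORing with the guessed M1 bytes yields the corresponding M2 bytes: M2 = (c1 ⊕ c2) ⊕ M1.
byte 0: 00001010 xor 01100001 = 01101011
byte 1: 10111010 xor 01100100 = 11011110
byte 2: 01110111 xor 01101101 = 00011010
byte 3: 11110001 xor 01101001 = 10011000
byte 4: 11010101 xor 01101110 = 10111011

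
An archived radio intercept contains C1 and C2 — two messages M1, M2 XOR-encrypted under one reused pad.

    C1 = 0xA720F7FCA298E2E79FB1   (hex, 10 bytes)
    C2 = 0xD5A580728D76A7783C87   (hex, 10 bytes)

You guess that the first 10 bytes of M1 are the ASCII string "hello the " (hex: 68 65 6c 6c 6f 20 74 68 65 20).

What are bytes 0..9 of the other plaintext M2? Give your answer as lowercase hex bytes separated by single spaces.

First, C1 ⊕ C2 = (M1 ⊕ K) ⊕ (M2 ⊕ K) = M1 ⊕ M2, so the key drops out. Then M2 = (M1 ⊕ M2) ⊕ M1 over the first 10 bytes.
byte 0: (a7 ^ d5) ^ 68 = 72 ^ 68 = 1a
byte 1: (20 ^ a5) ^ 65 = 85 ^ 65 = e0
byte 2: (f7 ^ 80) ^ 6c = 77 ^ 6c = 1b
byte 3: (fc ^ 72) ^ 6c = 8e ^ 6c = e2
byte 4: (a2 ^ 8d) ^ 6f = 2f ^ 6f = 40
byte 5: (98 ^ 76) ^ 20 = ee ^ 20 = ce
byte 6: (e2 ^ a7) ^ 74 = 45 ^ 74 = 31
byte 7: (e7 ^ 78) ^ 68 = 9f ^ 68 = f7
byte 8: (9f ^ 3c) ^ 65 = a3 ^ 65 = c6
byte 9: (b1 ^ 87) ^ 20 = 36 ^ 20 = 16

1a e0 1b e2 40 ce 31 f7 c6 16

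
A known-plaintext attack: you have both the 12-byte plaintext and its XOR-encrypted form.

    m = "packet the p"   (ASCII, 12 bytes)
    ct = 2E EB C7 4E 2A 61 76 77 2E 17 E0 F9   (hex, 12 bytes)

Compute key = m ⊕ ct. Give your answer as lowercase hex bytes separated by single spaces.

5e 8a a4 25 4f 15 56 03 46 72 c0 89

Since ct = m ⊕ key, XORing both sides with m gives key = m ⊕ ct.
70 xor 2e = 5e
61 xor eb = 8a
63 xor c7 = a4
6b xor 4e = 25
65 xor 2a = 4f
74 xor 61 = 15
20 xor 76 = 56
74 xor 77 = 03
68 xor 2e = 46
65 xor 17 = 72
20 xor e0 = c0
70 xor f9 = 89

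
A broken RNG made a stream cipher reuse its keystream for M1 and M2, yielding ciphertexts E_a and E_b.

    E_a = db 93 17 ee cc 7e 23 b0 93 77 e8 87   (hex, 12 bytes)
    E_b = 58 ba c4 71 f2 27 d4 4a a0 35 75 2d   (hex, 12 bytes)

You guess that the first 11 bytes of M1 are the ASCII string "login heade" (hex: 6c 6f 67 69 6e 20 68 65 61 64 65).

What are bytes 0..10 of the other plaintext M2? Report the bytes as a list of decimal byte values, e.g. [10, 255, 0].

First, E_a ⊕ E_b = (M1 ⊕ K) ⊕ (M2 ⊕ K) = M1 ⊕ M2, so the key drops out. Then M2 = (M1 ⊕ M2) ⊕ M1 over the first 11 bytes.
byte 0: (db xor 58) xor 6c = 83 xor 6c = ef
byte 1: (93 xor ba) xor 6f = 29 xor 6f = 46
byte 2: (17 xor c4) xor 67 = d3 xor 67 = b4
byte 3: (ee xor 71) xor 69 = 9f xor 69 = f6
byte 4: (cc xor f2) xor 6e = 3e xor 6e = 50
byte 5: (7e xor 27) xor 20 = 59 xor 20 = 79
byte 6: (23 xor d4) xor 68 = f7 xor 68 = 9f
byte 7: (b0 xor 4a) xor 65 = fa xor 65 = 9f
byte 8: (93 xor a0) xor 61 = 33 xor 61 = 52
byte 9: (77 xor 35) xor 64 = 42 xor 64 = 26
byte 10: (e8 xor 75) xor 65 = 9d xor 65 = f8

[239, 70, 180, 246, 80, 121, 159, 159, 82, 38, 248]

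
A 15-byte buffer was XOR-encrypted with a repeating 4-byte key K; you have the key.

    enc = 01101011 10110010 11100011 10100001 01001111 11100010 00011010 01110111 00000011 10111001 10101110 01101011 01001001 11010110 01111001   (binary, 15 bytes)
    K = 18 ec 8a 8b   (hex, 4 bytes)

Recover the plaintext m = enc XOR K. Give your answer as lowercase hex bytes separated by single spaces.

73 5e 69 2a 57 0e 90 fc 1b 55 24 e0 51 3a f3

The 4-byte key repeats, so the effective keystream is 18 ec 8a 8b 18 ec 8a 8b 18 ec 8a 8b 18 ec 8a.
byte 0: 6b ⊕ 18 = 73
byte 1: b2 ⊕ ec = 5e
byte 2: e3 ⊕ 8a = 69
byte 3: a1 ⊕ 8b = 2a
byte 4: 4f ⊕ 18 = 57
byte 5: e2 ⊕ ec = 0e
byte 6: 1a ⊕ 8a = 90
byte 7: 77 ⊕ 8b = fc
byte 8: 03 ⊕ 18 = 1b
byte 9: b9 ⊕ ec = 55
byte 10: ae ⊕ 8a = 24
byte 11: 6b ⊕ 8b = e0
byte 12: 49 ⊕ 18 = 51
byte 13: d6 ⊕ ec = 3a
byte 14: 79 ⊕ 8a = f3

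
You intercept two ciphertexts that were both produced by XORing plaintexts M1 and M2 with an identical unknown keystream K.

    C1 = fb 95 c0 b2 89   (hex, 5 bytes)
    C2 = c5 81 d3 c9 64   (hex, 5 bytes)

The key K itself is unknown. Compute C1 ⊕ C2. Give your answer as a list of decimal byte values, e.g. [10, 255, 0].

[62, 20, 19, 123, 237]

C1 ⊕ C2 = (M1 ⊕ K) ⊕ (M2 ⊕ K) = M1 ⊕ M2 — the shared key cancels under XOR.
byte 0: 11111011 xor 11000101 = 00111110
byte 1: 10010101 xor 10000001 = 00010100
byte 2: 11000000 xor 11010011 = 00010011
byte 3: 10110010 xor 11001001 = 01111011
byte 4: 10001001 xor 01100100 = 11101101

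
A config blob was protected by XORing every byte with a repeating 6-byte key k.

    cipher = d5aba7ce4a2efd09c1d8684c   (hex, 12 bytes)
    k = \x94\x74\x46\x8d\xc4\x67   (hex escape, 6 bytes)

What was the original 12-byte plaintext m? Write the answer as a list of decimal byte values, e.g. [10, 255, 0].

[65, 223, 225, 67, 142, 73, 105, 125, 135, 85, 172, 43]

The 6-byte key repeats, so the effective keystream is 94 74 46 8d c4 67 94 74 46 8d c4 67.
byte 0: d5 ⊕ 94 = 41
byte 1: ab ⊕ 74 = df
byte 2: a7 ⊕ 46 = e1
byte 3: ce ⊕ 8d = 43
byte 4: 4a ⊕ c4 = 8e
byte 5: 2e ⊕ 67 = 49
byte 6: fd ⊕ 94 = 69
byte 7: 09 ⊕ 74 = 7d
byte 8: c1 ⊕ 46 = 87
byte 9: d8 ⊕ 8d = 55
byte 10: 68 ⊕ c4 = ac
byte 11: 4c ⊕ 67 = 2b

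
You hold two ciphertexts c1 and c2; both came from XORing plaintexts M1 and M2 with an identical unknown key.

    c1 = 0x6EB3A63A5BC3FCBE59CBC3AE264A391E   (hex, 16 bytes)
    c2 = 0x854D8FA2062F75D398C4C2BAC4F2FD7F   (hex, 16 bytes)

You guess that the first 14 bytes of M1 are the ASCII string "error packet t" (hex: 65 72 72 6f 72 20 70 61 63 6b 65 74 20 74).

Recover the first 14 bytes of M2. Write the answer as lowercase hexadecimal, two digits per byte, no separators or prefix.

8e8c5bf72fccf90ca2646460c2cc

First, c1 ⊕ c2 = (M1 ⊕ K) ⊕ (M2 ⊕ K) = M1 ⊕ M2, so the key drops out. Then M2 = (M1 ⊕ M2) ⊕ M1 over the first 14 bytes.
byte 0: (6e ^ 85) ^ 65 = eb ^ 65 = 8e
byte 1: (b3 ^ 4d) ^ 72 = fe ^ 72 = 8c
byte 2: (a6 ^ 8f) ^ 72 = 29 ^ 72 = 5b
byte 3: (3a ^ a2) ^ 6f = 98 ^ 6f = f7
byte 4: (5b ^ 06) ^ 72 = 5d ^ 72 = 2f
byte 5: (c3 ^ 2f) ^ 20 = ec ^ 20 = cc
byte 6: (fc ^ 75) ^ 70 = 89 ^ 70 = f9
byte 7: (be ^ d3) ^ 61 = 6d ^ 61 = 0c
byte 8: (59 ^ 98) ^ 63 = c1 ^ 63 = a2
byte 9: (cb ^ c4) ^ 6b = 0f ^ 6b = 64
byte 10: (c3 ^ c2) ^ 65 = 01 ^ 65 = 64
byte 11: (ae ^ ba) ^ 74 = 14 ^ 74 = 60
byte 12: (26 ^ c4) ^ 20 = e2 ^ 20 = c2
byte 13: (4a ^ f2) ^ 74 = b8 ^ 74 = cc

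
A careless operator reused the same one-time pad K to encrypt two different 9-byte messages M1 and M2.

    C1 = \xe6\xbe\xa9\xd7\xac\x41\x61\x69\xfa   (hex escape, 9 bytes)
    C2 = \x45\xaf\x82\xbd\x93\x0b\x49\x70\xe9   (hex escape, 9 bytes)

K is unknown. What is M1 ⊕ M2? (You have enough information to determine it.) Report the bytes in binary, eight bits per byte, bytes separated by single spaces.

C1 ⊕ C2 = (M1 ⊕ K) ⊕ (M2 ⊕ K) = M1 ⊕ M2 — the shared key cancels under XOR.
byte 0: e6 xor 45 = a3
byte 1: be xor af = 11
byte 2: a9 xor 82 = 2b
byte 3: d7 xor bd = 6a
byte 4: ac xor 93 = 3f
byte 5: 41 xor 0b = 4a
byte 6: 61 xor 49 = 28
byte 7: 69 xor 70 = 19
byte 8: fa xor e9 = 13

10100011 00010001 00101011 01101010 00111111 01001010 00101000 00011001 00010011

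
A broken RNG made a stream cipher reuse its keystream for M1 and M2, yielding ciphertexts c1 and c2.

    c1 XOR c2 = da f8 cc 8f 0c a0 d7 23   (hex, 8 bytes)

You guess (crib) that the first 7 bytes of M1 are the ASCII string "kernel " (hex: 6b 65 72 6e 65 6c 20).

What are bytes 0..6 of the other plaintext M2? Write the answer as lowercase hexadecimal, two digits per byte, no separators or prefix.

Since c1 ⊕ c2 = M1 ⊕ M2, XORing with the guessed M1 bytes yields the corresponding M2 bytes: M2 = (c1 ⊕ c2) ⊕ M1.
byte 0: da ^ 6b = b1
byte 1: f8 ^ 65 = 9d
byte 2: cc ^ 72 = be
byte 3: 8f ^ 6e = e1
byte 4: 0c ^ 65 = 69
byte 5: a0 ^ 6c = cc
byte 6: d7 ^ 20 = f7

b19dbee169ccf7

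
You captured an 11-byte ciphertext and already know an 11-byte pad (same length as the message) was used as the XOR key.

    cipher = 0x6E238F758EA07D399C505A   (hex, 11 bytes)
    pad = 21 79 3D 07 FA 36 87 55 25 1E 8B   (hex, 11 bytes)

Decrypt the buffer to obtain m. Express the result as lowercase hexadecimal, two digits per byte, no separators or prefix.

4f5ab2727496fa6cb94ed1

XOR is its own inverse, so applying the key byte-wise gives the result directly.
6e XOR 21 = 4f
23 XOR 79 = 5a
8f XOR 3d = b2
75 XOR 07 = 72
8e XOR fa = 74
a0 XOR 36 = 96
7d XOR 87 = fa
39 XOR 55 = 6c
9c XOR 25 = b9
50 XOR 1e = 4e
5a XOR 8b = d1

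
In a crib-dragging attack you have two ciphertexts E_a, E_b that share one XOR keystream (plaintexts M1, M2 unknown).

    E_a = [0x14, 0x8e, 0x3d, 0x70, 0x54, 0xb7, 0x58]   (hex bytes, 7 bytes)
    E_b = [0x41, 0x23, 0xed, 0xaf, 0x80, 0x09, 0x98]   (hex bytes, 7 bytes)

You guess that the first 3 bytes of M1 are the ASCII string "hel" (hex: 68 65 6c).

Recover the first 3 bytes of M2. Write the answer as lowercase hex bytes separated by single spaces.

3d c8 bc

First, E_a ⊕ E_b = (M1 ⊕ K) ⊕ (M2 ⊕ K) = M1 ⊕ M2, so the key drops out. Then M2 = (M1 ⊕ M2) ⊕ M1 over the first 3 bytes.
byte 0: (14 XOR 41) XOR 68 = 55 XOR 68 = 3d
byte 1: (8e XOR 23) XOR 65 = ad XOR 65 = c8
byte 2: (3d XOR ed) XOR 6c = d0 XOR 6c = bc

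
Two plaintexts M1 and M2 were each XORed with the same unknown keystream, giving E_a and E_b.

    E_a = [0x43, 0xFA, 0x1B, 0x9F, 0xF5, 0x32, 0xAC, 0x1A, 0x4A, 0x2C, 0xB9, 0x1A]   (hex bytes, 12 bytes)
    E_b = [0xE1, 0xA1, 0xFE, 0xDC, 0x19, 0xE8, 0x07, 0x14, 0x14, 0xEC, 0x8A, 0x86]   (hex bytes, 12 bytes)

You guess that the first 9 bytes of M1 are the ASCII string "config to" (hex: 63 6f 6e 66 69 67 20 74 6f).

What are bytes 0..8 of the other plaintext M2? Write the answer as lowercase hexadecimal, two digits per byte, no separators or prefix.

First, E_a ⊕ E_b = (M1 ⊕ K) ⊕ (M2 ⊕ K) = M1 ⊕ M2, so the key drops out. Then M2 = (M1 ⊕ M2) ⊕ M1 over the first 9 bytes.
byte 0: (43 ⊕ e1) ⊕ 63 = a2 ⊕ 63 = c1
byte 1: (fa ⊕ a1) ⊕ 6f = 5b ⊕ 6f = 34
byte 2: (1b ⊕ fe) ⊕ 6e = e5 ⊕ 6e = 8b
byte 3: (9f ⊕ dc) ⊕ 66 = 43 ⊕ 66 = 25
byte 4: (f5 ⊕ 19) ⊕ 69 = ec ⊕ 69 = 85
byte 5: (32 ⊕ e8) ⊕ 67 = da ⊕ 67 = bd
byte 6: (ac ⊕ 07) ⊕ 20 = ab ⊕ 20 = 8b
byte 7: (1a ⊕ 14) ⊕ 74 = 0e ⊕ 74 = 7a
byte 8: (4a ⊕ 14) ⊕ 6f = 5e ⊕ 6f = 31

c1348b2585bd8b7a31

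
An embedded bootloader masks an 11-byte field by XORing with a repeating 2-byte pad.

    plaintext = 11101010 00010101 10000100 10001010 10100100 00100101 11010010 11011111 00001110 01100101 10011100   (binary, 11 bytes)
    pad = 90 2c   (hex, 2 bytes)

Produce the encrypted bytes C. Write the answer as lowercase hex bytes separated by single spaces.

7a 39 14 a6 34 09 42 f3 9e 49 0c

The 2-byte key repeats, so the effective keystream is 90 2c 90 2c 90 2c 90 2c 90 2c 90.
byte 0: 11101010 xor 10010000 = 01111010
byte 1: 00010101 xor 00101100 = 00111001
byte 2: 10000100 xor 10010000 = 00010100
byte 3: 10001010 xor 00101100 = 10100110
byte 4: 10100100 xor 10010000 = 00110100
byte 5: 00100101 xor 00101100 = 00001001
byte 6: 11010010 xor 10010000 = 01000010
byte 7: 11011111 xor 00101100 = 11110011
byte 8: 00001110 xor 10010000 = 10011110
byte 9: 01100101 xor 00101100 = 01001001
byte 10: 10011100 xor 10010000 = 00001100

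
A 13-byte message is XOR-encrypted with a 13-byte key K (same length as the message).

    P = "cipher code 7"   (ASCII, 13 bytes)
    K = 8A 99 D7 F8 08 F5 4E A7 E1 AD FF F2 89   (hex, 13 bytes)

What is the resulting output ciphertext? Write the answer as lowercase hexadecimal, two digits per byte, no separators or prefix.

63 xor 8a = e9
69 xor 99 = f0
70 xor d7 = a7
68 xor f8 = 90
65 xor 08 = 6d
72 xor f5 = 87
20 xor 4e = 6e
63 xor a7 = c4
6f xor e1 = 8e
64 xor ad = c9
65 xor ff = 9a
20 xor f2 = d2
37 xor 89 = be

e9f0a7906d876ec48ec99ad2be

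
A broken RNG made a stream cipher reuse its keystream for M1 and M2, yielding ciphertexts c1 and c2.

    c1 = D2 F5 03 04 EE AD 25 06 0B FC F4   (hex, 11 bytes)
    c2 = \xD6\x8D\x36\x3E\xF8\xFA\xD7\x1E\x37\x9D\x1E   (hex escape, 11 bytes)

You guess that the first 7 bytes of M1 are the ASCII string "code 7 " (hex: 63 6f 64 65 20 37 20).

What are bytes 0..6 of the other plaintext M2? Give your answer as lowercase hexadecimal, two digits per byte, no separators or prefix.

6717515f3660d2

First, c1 ⊕ c2 = (M1 ⊕ K) ⊕ (M2 ⊕ K) = M1 ⊕ M2, so the key drops out. Then M2 = (M1 ⊕ M2) ⊕ M1 over the first 7 bytes.
byte 0: (d2 xor d6) xor 63 = 04 xor 63 = 67
byte 1: (f5 xor 8d) xor 6f = 78 xor 6f = 17
byte 2: (03 xor 36) xor 64 = 35 xor 64 = 51
byte 3: (04 xor 3e) xor 65 = 3a xor 65 = 5f
byte 4: (ee xor f8) xor 20 = 16 xor 20 = 36
byte 5: (ad xor fa) xor 37 = 57 xor 37 = 60
byte 6: (25 xor d7) xor 20 = f2 xor 20 = d2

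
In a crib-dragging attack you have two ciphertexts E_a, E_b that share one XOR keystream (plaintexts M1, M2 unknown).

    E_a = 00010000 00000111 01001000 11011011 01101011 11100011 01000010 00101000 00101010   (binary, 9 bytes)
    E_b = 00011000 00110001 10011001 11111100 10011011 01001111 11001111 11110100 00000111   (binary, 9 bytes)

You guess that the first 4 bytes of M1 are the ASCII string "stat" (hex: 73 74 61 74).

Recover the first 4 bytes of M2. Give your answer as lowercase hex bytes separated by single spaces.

7b 42 b0 53

First, E_a ⊕ E_b = (M1 ⊕ K) ⊕ (M2 ⊕ K) = M1 ⊕ M2, so the key drops out. Then M2 = (M1 ⊕ M2) ⊕ M1 over the first 4 bytes.
byte 0: (10 ^ 18) ^ 73 = 08 ^ 73 = 7b
byte 1: (07 ^ 31) ^ 74 = 36 ^ 74 = 42
byte 2: (48 ^ 99) ^ 61 = d1 ^ 61 = b0
byte 3: (db ^ fc) ^ 74 = 27 ^ 74 = 53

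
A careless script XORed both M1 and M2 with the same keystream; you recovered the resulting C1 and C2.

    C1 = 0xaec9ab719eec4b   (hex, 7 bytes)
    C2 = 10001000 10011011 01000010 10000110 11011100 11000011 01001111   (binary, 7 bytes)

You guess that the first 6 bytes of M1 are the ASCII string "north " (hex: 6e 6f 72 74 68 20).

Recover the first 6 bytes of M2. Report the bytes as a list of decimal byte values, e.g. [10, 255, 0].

[72, 61, 155, 131, 42, 15]

First, C1 ⊕ C2 = (M1 ⊕ K) ⊕ (M2 ⊕ K) = M1 ⊕ M2, so the key drops out. Then M2 = (M1 ⊕ M2) ⊕ M1 over the first 6 bytes.
byte 0: (ae XOR 88) XOR 6e = 26 XOR 6e = 48
byte 1: (c9 XOR 9b) XOR 6f = 52 XOR 6f = 3d
byte 2: (ab XOR 42) XOR 72 = e9 XOR 72 = 9b
byte 3: (71 XOR 86) XOR 74 = f7 XOR 74 = 83
byte 4: (9e XOR dc) XOR 68 = 42 XOR 68 = 2a
byte 5: (ec XOR c3) XOR 20 = 2f XOR 20 = 0f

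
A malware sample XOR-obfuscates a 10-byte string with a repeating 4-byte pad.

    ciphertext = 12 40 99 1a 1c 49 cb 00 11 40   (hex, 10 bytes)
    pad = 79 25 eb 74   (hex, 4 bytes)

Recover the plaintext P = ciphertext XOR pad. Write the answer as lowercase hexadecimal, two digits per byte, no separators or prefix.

The 4-byte key repeats, so the effective keystream is 79 25 eb 74 79 25 eb 74 79 25.
byte 0: 00010010 ⊕ 01111001 = 01101011
byte 1: 01000000 ⊕ 00100101 = 01100101
byte 2: 10011001 ⊕ 11101011 = 01110010
byte 3: 00011010 ⊕ 01110100 = 01101110
byte 4: 00011100 ⊕ 01111001 = 01100101
byte 5: 01001001 ⊕ 00100101 = 01101100
byte 6: 11001011 ⊕ 11101011 = 00100000
byte 7: 00000000 ⊕ 01110100 = 01110100
byte 8: 00010001 ⊕ 01111001 = 01101000
byte 9: 01000000 ⊕ 00100101 = 01100101

6b65726e656c20746865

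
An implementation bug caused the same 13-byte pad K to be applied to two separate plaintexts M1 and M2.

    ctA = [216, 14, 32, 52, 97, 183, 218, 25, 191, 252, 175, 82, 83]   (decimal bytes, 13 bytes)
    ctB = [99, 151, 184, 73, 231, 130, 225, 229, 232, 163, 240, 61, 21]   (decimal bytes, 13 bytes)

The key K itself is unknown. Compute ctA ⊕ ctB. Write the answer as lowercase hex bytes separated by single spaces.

bb 99 98 7d 86 35 3b fc 57 5f 5f 6f 46

ctA ⊕ ctB = (M1 ⊕ K) ⊕ (M2 ⊕ K) = M1 ⊕ M2 — the shared key cancels under XOR.
byte 0: 216 ⊕  99 = 187
byte 1:  14 ⊕ 151 = 153
byte 2:  32 ⊕ 184 = 152
byte 3:  52 ⊕  73 = 125
byte 4:  97 ⊕ 231 = 134
byte 5: 183 ⊕ 130 =  53
byte 6: 218 ⊕ 225 =  59
byte 7:  25 ⊕ 229 = 252
byte 8: 191 ⊕ 232 =  87
byte 9: 252 ⊕ 163 =  95
byte 10: 175 ⊕ 240 =  95
byte 11:  82 ⊕  61 = 111
byte 12:  83 ⊕  21 =  70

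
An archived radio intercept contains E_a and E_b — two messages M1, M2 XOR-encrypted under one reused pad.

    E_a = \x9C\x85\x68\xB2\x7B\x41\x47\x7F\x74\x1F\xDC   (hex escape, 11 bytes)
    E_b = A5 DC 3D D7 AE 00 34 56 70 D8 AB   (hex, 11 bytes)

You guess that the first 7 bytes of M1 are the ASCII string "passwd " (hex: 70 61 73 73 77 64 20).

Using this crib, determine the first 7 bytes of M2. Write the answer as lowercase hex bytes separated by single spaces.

First, E_a ⊕ E_b = (M1 ⊕ K) ⊕ (M2 ⊕ K) = M1 ⊕ M2, so the key drops out. Then M2 = (M1 ⊕ M2) ⊕ M1 over the first 7 bytes.
byte 0: (9c ^ a5) ^ 70 = 39 ^ 70 = 49
byte 1: (85 ^ dc) ^ 61 = 59 ^ 61 = 38
byte 2: (68 ^ 3d) ^ 73 = 55 ^ 73 = 26
byte 3: (b2 ^ d7) ^ 73 = 65 ^ 73 = 16
byte 4: (7b ^ ae) ^ 77 = d5 ^ 77 = a2
byte 5: (41 ^ 00) ^ 64 = 41 ^ 64 = 25
byte 6: (47 ^ 34) ^ 20 = 73 ^ 20 = 53

49 38 26 16 a2 25 53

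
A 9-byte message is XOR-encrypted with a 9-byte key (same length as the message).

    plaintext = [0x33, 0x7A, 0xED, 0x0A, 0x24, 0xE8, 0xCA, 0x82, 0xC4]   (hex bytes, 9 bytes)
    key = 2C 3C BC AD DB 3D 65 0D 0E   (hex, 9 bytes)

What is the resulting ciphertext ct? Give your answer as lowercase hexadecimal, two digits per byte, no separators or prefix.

1f4651a7ffd5af8fca

33 ⊕ 2c = 1f
7a ⊕ 3c = 46
ed ⊕ bc = 51
0a ⊕ ad = a7
24 ⊕ db = ff
e8 ⊕ 3d = d5
ca ⊕ 65 = af
82 ⊕ 0d = 8f
c4 ⊕ 0e = ca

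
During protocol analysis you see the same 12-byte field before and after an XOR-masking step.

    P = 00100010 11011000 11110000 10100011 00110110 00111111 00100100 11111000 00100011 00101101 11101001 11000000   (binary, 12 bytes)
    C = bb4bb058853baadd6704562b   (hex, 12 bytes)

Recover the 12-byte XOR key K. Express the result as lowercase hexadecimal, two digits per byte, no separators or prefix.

Since C = P ⊕ K, XORing both sides with P gives K = P ⊕ C.
byte 0: 22 XOR bb = 99
byte 1: d8 XOR 4b = 93
byte 2: f0 XOR b0 = 40
byte 3: a3 XOR 58 = fb
byte 4: 36 XOR 85 = b3
byte 5: 3f XOR 3b = 04
byte 6: 24 XOR aa = 8e
byte 7: f8 XOR dd = 25
byte 8: 23 XOR 67 = 44
byte 9: 2d XOR 04 = 29
byte 10: e9 XOR 56 = bf
byte 11: c0 XOR 2b = eb

999340fbb3048e254429bfeb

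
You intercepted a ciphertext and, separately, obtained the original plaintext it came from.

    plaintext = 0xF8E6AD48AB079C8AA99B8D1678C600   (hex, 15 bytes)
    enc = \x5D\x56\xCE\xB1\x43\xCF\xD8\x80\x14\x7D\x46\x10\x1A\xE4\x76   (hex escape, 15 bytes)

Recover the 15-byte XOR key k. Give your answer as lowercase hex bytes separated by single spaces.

a5 b0 63 f9 e8 c8 44 0a bd e6 cb 06 62 22 76

Since enc = plaintext ⊕ k, XORing both sides with plaintext gives k = plaintext ⊕ enc.
248 ⊕  93 = 165
230 ⊕  86 = 176
173 ⊕ 206 =  99
 72 ⊕ 177 = 249
171 ⊕  67 = 232
  7 ⊕ 207 = 200
156 ⊕ 216 =  68
138 ⊕ 128 =  10
169 ⊕  20 = 189
155 ⊕ 125 = 230
141 ⊕  70 = 203
 22 ⊕  16 =   6
120 ⊕  26 =  98
198 ⊕ 228 =  34
  0 ⊕ 118 = 118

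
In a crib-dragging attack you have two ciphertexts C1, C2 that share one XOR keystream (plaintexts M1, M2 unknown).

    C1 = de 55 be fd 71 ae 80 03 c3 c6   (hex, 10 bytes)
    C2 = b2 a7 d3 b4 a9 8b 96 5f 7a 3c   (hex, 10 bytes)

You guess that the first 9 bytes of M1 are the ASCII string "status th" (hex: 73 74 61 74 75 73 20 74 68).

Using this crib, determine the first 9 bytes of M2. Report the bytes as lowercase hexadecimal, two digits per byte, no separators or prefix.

1f860c3dad563628d1

First, C1 ⊕ C2 = (M1 ⊕ K) ⊕ (M2 ⊕ K) = M1 ⊕ M2, so the key drops out. Then M2 = (M1 ⊕ M2) ⊕ M1 over the first 9 bytes.
byte 0: (de XOR b2) XOR 73 = 6c XOR 73 = 1f
byte 1: (55 XOR a7) XOR 74 = f2 XOR 74 = 86
byte 2: (be XOR d3) XOR 61 = 6d XOR 61 = 0c
byte 3: (fd XOR b4) XOR 74 = 49 XOR 74 = 3d
byte 4: (71 XOR a9) XOR 75 = d8 XOR 75 = ad
byte 5: (ae XOR 8b) XOR 73 = 25 XOR 73 = 56
byte 6: (80 XOR 96) XOR 20 = 16 XOR 20 = 36
byte 7: (03 XOR 5f) XOR 74 = 5c XOR 74 = 28
byte 8: (c3 XOR 7a) XOR 68 = b9 XOR 68 = d1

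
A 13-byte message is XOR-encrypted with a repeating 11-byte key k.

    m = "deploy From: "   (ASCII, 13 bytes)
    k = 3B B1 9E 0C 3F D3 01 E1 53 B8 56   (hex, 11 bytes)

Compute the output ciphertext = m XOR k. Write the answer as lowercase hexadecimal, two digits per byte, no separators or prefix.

5fd4ee6050aa21a721d73b0191

The 11-byte key repeats, so the effective keystream is 3b b1 9e 0c 3f d3 01 e1 53 b8 56 3b b1.
byte 0: 01100100 ⊕ 00111011 = 01011111
byte 1: 01100101 ⊕ 10110001 = 11010100
byte 2: 01110000 ⊕ 10011110 = 11101110
byte 3: 01101100 ⊕ 00001100 = 01100000
byte 4: 01101111 ⊕ 00111111 = 01010000
byte 5: 01111001 ⊕ 11010011 = 10101010
byte 6: 00100000 ⊕ 00000001 = 00100001
byte 7: 01000110 ⊕ 11100001 = 10100111
byte 8: 01110010 ⊕ 01010011 = 00100001
byte 9: 01101111 ⊕ 10111000 = 11010111
byte 10: 01101101 ⊕ 01010110 = 00111011
byte 11: 00111010 ⊕ 00111011 = 00000001
byte 12: 00100000 ⊕ 10110001 = 10010001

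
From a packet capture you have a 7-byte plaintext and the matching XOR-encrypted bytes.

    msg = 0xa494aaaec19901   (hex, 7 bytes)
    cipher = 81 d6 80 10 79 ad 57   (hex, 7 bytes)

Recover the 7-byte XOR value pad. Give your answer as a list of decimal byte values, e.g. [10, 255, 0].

[37, 66, 42, 190, 184, 52, 86]

Since cipher = msg ⊕ pad, XORing both sides with msg gives pad = msg ⊕ cipher.
byte 0: a4 xor 81 = 25
byte 1: 94 xor d6 = 42
byte 2: aa xor 80 = 2a
byte 3: ae xor 10 = be
byte 4: c1 xor 79 = b8
byte 5: 99 xor ad = 34
byte 6: 01 xor 57 = 56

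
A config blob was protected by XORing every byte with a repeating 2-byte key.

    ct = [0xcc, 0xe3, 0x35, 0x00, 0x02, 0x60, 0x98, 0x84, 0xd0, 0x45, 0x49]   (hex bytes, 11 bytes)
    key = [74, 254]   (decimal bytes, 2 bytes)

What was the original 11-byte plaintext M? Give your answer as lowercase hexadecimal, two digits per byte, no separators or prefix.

The 2-byte key repeats, so the effective keystream is 4a fe 4a fe 4a fe 4a fe 4a fe 4a.
byte 0: 11001100 ^ 01001010 = 10000110
byte 1: 11100011 ^ 11111110 = 00011101
byte 2: 00110101 ^ 01001010 = 01111111
byte 3: 00000000 ^ 11111110 = 11111110
byte 4: 00000010 ^ 01001010 = 01001000
byte 5: 01100000 ^ 11111110 = 10011110
byte 6: 10011000 ^ 01001010 = 11010010
byte 7: 10000100 ^ 11111110 = 01111010
byte 8: 11010000 ^ 01001010 = 10011010
byte 9: 01000101 ^ 11111110 = 10111011
byte 10: 01001001 ^ 01001010 = 00000011

861d7ffe489ed27a9abb03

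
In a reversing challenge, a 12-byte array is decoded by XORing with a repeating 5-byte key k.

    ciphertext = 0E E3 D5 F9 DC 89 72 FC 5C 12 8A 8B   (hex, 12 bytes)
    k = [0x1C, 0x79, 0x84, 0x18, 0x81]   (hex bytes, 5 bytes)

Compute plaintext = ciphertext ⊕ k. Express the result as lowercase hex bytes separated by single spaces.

12 9a 51 e1 5d 95 0b 78 44 93 96 f2

The 5-byte key repeats, so the effective keystream is 1c 79 84 18 81 1c 79 84 18 81 1c 79.
byte 0: 0e xor 1c = 12
byte 1: e3 xor 79 = 9a
byte 2: d5 xor 84 = 51
byte 3: f9 xor 18 = e1
byte 4: dc xor 81 = 5d
byte 5: 89 xor 1c = 95
byte 6: 72 xor 79 = 0b
byte 7: fc xor 84 = 78
byte 8: 5c xor 18 = 44
byte 9: 12 xor 81 = 93
byte 10: 8a xor 1c = 96
byte 11: 8b xor 79 = f2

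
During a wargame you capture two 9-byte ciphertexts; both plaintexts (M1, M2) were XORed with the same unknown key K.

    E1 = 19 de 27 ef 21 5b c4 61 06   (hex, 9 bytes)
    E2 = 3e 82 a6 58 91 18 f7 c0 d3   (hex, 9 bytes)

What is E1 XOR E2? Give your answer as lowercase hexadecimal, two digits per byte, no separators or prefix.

275c81b7b04333a1d5

E1 ⊕ E2 = (M1 ⊕ K) ⊕ (M2 ⊕ K) = M1 ⊕ M2 — the shared key cancels under XOR.
00011001 XOR 00111110 = 00100111
11011110 XOR 10000010 = 01011100
00100111 XOR 10100110 = 10000001
11101111 XOR 01011000 = 10110111
00100001 XOR 10010001 = 10110000
01011011 XOR 00011000 = 01000011
11000100 XOR 11110111 = 00110011
01100001 XOR 11000000 = 10100001
00000110 XOR 11010011 = 11010101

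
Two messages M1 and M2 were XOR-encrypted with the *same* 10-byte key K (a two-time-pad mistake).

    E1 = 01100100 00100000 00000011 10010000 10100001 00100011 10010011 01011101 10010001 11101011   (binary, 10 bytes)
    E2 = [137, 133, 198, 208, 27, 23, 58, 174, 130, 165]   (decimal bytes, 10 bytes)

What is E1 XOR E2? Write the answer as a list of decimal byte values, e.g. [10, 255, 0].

[237, 165, 197, 64, 186, 52, 169, 243, 19, 78]

E1 ⊕ E2 = (M1 ⊕ K) ⊕ (M2 ⊕ K) = M1 ⊕ M2 — the shared key cancels under XOR.
byte 0: 64 xor 89 = ed
byte 1: 20 xor 85 = a5
byte 2: 03 xor c6 = c5
byte 3: 90 xor d0 = 40
byte 4: a1 xor 1b = ba
byte 5: 23 xor 17 = 34
byte 6: 93 xor 3a = a9
byte 7: 5d xor ae = f3
byte 8: 91 xor 82 = 13
byte 9: eb xor a5 = 4e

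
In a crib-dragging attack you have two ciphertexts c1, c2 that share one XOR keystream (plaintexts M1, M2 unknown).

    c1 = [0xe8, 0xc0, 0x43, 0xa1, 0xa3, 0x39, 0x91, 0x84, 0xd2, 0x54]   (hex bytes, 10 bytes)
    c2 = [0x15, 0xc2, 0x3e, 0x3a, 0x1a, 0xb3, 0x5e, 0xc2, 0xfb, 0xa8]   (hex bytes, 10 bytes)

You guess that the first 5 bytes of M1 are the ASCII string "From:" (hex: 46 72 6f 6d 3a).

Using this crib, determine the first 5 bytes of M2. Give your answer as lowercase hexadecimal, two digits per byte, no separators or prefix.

bb7012f683

First, c1 ⊕ c2 = (M1 ⊕ K) ⊕ (M2 ⊕ K) = M1 ⊕ M2, so the key drops out. Then M2 = (M1 ⊕ M2) ⊕ M1 over the first 5 bytes.
byte 0: (e8 XOR 15) XOR 46 = fd XOR 46 = bb
byte 1: (c0 XOR c2) XOR 72 = 02 XOR 72 = 70
byte 2: (43 XOR 3e) XOR 6f = 7d XOR 6f = 12
byte 3: (a1 XOR 3a) XOR 6d = 9b XOR 6d = f6
byte 4: (a3 XOR 1a) XOR 3a = b9 XOR 3a = 83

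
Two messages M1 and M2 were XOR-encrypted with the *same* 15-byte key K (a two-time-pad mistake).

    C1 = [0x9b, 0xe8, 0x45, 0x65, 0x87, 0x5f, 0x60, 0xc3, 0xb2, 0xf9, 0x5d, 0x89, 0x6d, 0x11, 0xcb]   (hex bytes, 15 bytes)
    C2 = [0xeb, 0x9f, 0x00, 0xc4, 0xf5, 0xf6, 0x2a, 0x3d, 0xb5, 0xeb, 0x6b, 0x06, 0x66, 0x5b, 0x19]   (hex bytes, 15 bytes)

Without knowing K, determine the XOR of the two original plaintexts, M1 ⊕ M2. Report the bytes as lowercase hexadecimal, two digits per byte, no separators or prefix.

707745a172a94afe0712368f0b4ad2

C1 ⊕ C2 = (M1 ⊕ K) ⊕ (M2 ⊕ K) = M1 ⊕ M2 — the shared key cancels under XOR.
byte 0: 9b XOR eb = 70
byte 1: e8 XOR 9f = 77
byte 2: 45 XOR 00 = 45
byte 3: 65 XOR c4 = a1
byte 4: 87 XOR f5 = 72
byte 5: 5f XOR f6 = a9
byte 6: 60 XOR 2a = 4a
byte 7: c3 XOR 3d = fe
byte 8: b2 XOR b5 = 07
byte 9: f9 XOR eb = 12
byte 10: 5d XOR 6b = 36
byte 11: 89 XOR 06 = 8f
byte 12: 6d XOR 66 = 0b
byte 13: 11 XOR 5b = 4a
byte 14: cb XOR 19 = d2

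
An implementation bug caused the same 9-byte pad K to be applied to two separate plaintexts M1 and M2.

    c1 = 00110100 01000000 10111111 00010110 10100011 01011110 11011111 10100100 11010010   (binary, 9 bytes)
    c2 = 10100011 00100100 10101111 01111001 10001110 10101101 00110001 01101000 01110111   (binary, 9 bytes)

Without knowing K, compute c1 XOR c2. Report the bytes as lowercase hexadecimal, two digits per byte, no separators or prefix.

9764106f2df3eecca5

c1 ⊕ c2 = (M1 ⊕ K) ⊕ (M2 ⊕ K) = M1 ⊕ M2 — the shared key cancels under XOR.
34 ^ a3 = 97
40 ^ 24 = 64
bf ^ af = 10
16 ^ 79 = 6f
a3 ^ 8e = 2d
5e ^ ad = f3
df ^ 31 = ee
a4 ^ 68 = cc
d2 ^ 77 = a5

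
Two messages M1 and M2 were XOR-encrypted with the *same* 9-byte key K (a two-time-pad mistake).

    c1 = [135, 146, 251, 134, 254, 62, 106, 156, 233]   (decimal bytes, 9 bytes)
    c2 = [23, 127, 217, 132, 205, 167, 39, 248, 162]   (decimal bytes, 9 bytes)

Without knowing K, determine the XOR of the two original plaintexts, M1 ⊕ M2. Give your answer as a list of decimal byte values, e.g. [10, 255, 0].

c1 ⊕ c2 = (M1 ⊕ K) ⊕ (M2 ⊕ K) = M1 ⊕ M2 — the shared key cancels under XOR.
byte 0: 87 xor 17 = 90
byte 1: 92 xor 7f = ed
byte 2: fb xor d9 = 22
byte 3: 86 xor 84 = 02
byte 4: fe xor cd = 33
byte 5: 3e xor a7 = 99
byte 6: 6a xor 27 = 4d
byte 7: 9c xor f8 = 64
byte 8: e9 xor a2 = 4b

[144, 237, 34, 2, 51, 153, 77, 100, 75]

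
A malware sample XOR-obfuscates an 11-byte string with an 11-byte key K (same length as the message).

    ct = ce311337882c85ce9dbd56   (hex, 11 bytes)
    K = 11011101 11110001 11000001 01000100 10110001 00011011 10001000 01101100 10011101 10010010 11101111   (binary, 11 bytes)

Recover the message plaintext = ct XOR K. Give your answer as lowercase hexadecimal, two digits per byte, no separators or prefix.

byte 0: ce ⊕ dd = 13
byte 1: 31 ⊕ f1 = c0
byte 2: 13 ⊕ c1 = d2
byte 3: 37 ⊕ 44 = 73
byte 4: 88 ⊕ b1 = 39
byte 5: 2c ⊕ 1b = 37
byte 6: 85 ⊕ 88 = 0d
byte 7: ce ⊕ 6c = a2
byte 8: 9d ⊕ 9d = 00
byte 9: bd ⊕ 92 = 2f
byte 10: 56 ⊕ ef = b9

13c0d27339370da2002fb9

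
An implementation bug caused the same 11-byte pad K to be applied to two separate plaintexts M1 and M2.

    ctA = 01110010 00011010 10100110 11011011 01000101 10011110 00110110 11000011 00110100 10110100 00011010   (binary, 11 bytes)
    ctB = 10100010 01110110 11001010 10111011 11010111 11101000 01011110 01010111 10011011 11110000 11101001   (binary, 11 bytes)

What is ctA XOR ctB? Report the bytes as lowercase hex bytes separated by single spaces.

d0 6c 6c 60 92 76 68 94 af 44 f3

ctA ⊕ ctB = (M1 ⊕ K) ⊕ (M2 ⊕ K) = M1 ⊕ M2 — the shared key cancels under XOR.
01110010 ⊕ 10100010 = 11010000
00011010 ⊕ 01110110 = 01101100
10100110 ⊕ 11001010 = 01101100
11011011 ⊕ 10111011 = 01100000
01000101 ⊕ 11010111 = 10010010
10011110 ⊕ 11101000 = 01110110
00110110 ⊕ 01011110 = 01101000
11000011 ⊕ 01010111 = 10010100
00110100 ⊕ 10011011 = 10101111
10110100 ⊕ 11110000 = 01000100
00011010 ⊕ 11101001 = 11110011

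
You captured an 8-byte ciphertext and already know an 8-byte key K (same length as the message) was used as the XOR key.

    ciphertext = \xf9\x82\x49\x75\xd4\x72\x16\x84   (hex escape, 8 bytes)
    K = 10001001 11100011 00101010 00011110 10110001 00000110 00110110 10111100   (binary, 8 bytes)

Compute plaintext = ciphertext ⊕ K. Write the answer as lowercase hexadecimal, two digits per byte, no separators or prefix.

XOR is its own inverse, so applying the key byte-wise gives the result directly.
byte 0: 11111001 ⊕ 10001001 = 01110000
byte 1: 10000010 ⊕ 11100011 = 01100001
byte 2: 01001001 ⊕ 00101010 = 01100011
byte 3: 01110101 ⊕ 00011110 = 01101011
byte 4: 11010100 ⊕ 10110001 = 01100101
byte 5: 01110010 ⊕ 00000110 = 01110100
byte 6: 00010110 ⊕ 00110110 = 00100000
byte 7: 10000100 ⊕ 10111100 = 00111000

7061636b65742038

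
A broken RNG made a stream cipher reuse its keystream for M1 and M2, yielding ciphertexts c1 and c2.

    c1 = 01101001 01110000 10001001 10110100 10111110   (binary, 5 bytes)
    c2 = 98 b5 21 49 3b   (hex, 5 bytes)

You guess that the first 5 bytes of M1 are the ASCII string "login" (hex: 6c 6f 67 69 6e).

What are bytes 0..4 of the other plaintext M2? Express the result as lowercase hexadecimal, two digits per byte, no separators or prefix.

9daacf94eb

First, c1 ⊕ c2 = (M1 ⊕ K) ⊕ (M2 ⊕ K) = M1 ⊕ M2, so the key drops out. Then M2 = (M1 ⊕ M2) ⊕ M1 over the first 5 bytes.
byte 0: (69 ^ 98) ^ 6c = f1 ^ 6c = 9d
byte 1: (70 ^ b5) ^ 6f = c5 ^ 6f = aa
byte 2: (89 ^ 21) ^ 67 = a8 ^ 67 = cf
byte 3: (b4 ^ 49) ^ 69 = fd ^ 69 = 94
byte 4: (be ^ 3b) ^ 6e = 85 ^ 6e = eb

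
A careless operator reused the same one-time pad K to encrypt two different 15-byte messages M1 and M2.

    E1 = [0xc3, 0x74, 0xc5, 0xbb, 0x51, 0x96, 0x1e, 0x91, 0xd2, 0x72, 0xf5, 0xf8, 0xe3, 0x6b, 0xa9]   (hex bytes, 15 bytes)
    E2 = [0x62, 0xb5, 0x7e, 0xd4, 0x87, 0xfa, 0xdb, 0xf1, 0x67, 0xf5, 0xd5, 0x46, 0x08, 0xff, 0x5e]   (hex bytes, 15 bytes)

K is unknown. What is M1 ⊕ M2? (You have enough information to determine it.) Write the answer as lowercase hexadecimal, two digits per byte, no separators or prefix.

a1c1bb6fd66cc560b58720beeb94f7

E1 ⊕ E2 = (M1 ⊕ K) ⊕ (M2 ⊕ K) = M1 ⊕ M2 — the shared key cancels under XOR.
c3 ⊕ 62 = a1
74 ⊕ b5 = c1
c5 ⊕ 7e = bb
bb ⊕ d4 = 6f
51 ⊕ 87 = d6
96 ⊕ fa = 6c
1e ⊕ db = c5
91 ⊕ f1 = 60
d2 ⊕ 67 = b5
72 ⊕ f5 = 87
f5 ⊕ d5 = 20
f8 ⊕ 46 = be
e3 ⊕ 08 = eb
6b ⊕ ff = 94
a9 ⊕ 5e = f7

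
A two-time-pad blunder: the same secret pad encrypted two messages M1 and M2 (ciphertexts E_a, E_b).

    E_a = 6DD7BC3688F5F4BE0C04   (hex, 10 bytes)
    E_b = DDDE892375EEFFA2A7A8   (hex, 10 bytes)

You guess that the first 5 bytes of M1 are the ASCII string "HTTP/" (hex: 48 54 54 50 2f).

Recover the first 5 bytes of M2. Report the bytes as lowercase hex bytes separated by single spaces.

First, E_a ⊕ E_b = (M1 ⊕ K) ⊕ (M2 ⊕ K) = M1 ⊕ M2, so the key drops out. Then M2 = (M1 ⊕ M2) ⊕ M1 over the first 5 bytes.
byte 0: (6d ⊕ dd) ⊕ 48 = b0 ⊕ 48 = f8
byte 1: (d7 ⊕ de) ⊕ 54 = 09 ⊕ 54 = 5d
byte 2: (bc ⊕ 89) ⊕ 54 = 35 ⊕ 54 = 61
byte 3: (36 ⊕ 23) ⊕ 50 = 15 ⊕ 50 = 45
byte 4: (88 ⊕ 75) ⊕ 2f = fd ⊕ 2f = d2

f8 5d 61 45 d2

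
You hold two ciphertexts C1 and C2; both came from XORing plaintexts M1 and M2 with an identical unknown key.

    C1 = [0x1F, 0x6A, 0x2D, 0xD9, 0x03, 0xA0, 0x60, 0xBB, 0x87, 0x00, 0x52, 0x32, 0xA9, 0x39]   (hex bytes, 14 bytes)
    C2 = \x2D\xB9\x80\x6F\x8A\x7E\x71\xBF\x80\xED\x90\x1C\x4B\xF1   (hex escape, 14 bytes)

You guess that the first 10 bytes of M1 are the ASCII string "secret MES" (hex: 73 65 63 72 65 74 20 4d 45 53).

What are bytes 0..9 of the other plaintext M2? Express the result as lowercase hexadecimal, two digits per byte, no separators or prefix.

41b6cec4ecaa314942be

First, C1 ⊕ C2 = (M1 ⊕ K) ⊕ (M2 ⊕ K) = M1 ⊕ M2, so the key drops out. Then M2 = (M1 ⊕ M2) ⊕ M1 over the first 10 bytes.
byte 0: (1f ^ 2d) ^ 73 = 32 ^ 73 = 41
byte 1: (6a ^ b9) ^ 65 = d3 ^ 65 = b6
byte 2: (2d ^ 80) ^ 63 = ad ^ 63 = ce
byte 3: (d9 ^ 6f) ^ 72 = b6 ^ 72 = c4
byte 4: (03 ^ 8a) ^ 65 = 89 ^ 65 = ec
byte 5: (a0 ^ 7e) ^ 74 = de ^ 74 = aa
byte 6: (60 ^ 71) ^ 20 = 11 ^ 20 = 31
byte 7: (bb ^ bf) ^ 4d = 04 ^ 4d = 49
byte 8: (87 ^ 80) ^ 45 = 07 ^ 45 = 42
byte 9: (00 ^ ed) ^ 53 = ed ^ 53 = be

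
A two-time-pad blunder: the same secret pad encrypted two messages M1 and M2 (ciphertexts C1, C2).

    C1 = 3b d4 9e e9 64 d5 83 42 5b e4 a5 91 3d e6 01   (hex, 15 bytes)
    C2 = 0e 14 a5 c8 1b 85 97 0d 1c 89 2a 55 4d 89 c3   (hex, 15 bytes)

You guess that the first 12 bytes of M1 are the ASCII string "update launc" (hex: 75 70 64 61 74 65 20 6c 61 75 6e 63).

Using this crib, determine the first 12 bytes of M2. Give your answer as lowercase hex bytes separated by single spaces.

40 b0 5f 40 0b 35 34 23 26 18 e1 a7

First, C1 ⊕ C2 = (M1 ⊕ K) ⊕ (M2 ⊕ K) = M1 ⊕ M2, so the key drops out. Then M2 = (M1 ⊕ M2) ⊕ M1 over the first 12 bytes.
byte 0: (3b xor 0e) xor 75 = 35 xor 75 = 40
byte 1: (d4 xor 14) xor 70 = c0 xor 70 = b0
byte 2: (9e xor a5) xor 64 = 3b xor 64 = 5f
byte 3: (e9 xor c8) xor 61 = 21 xor 61 = 40
byte 4: (64 xor 1b) xor 74 = 7f xor 74 = 0b
byte 5: (d5 xor 85) xor 65 = 50 xor 65 = 35
byte 6: (83 xor 97) xor 20 = 14 xor 20 = 34
byte 7: (42 xor 0d) xor 6c = 4f xor 6c = 23
byte 8: (5b xor 1c) xor 61 = 47 xor 61 = 26
byte 9: (e4 xor 89) xor 75 = 6d xor 75 = 18
byte 10: (a5 xor 2a) xor 6e = 8f xor 6e = e1
byte 11: (91 xor 55) xor 63 = c4 xor 63 = a7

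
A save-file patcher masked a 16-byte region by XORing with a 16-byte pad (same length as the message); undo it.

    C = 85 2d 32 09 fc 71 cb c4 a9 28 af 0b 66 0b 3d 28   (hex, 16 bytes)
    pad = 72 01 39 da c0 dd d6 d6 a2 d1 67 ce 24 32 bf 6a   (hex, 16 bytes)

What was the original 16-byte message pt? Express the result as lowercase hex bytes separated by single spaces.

f7 2c 0b d3 3c ac 1d 12 0b f9 c8 c5 42 39 82 42

XOR is its own inverse, so applying the key byte-wise gives the result directly.
85 xor 72 = f7
2d xor 01 = 2c
32 xor 39 = 0b
09 xor da = d3
fc xor c0 = 3c
71 xor dd = ac
cb xor d6 = 1d
c4 xor d6 = 12
a9 xor a2 = 0b
28 xor d1 = f9
af xor 67 = c8
0b xor ce = c5
66 xor 24 = 42
0b xor 32 = 39
3d xor bf = 82
28 xor 6a = 42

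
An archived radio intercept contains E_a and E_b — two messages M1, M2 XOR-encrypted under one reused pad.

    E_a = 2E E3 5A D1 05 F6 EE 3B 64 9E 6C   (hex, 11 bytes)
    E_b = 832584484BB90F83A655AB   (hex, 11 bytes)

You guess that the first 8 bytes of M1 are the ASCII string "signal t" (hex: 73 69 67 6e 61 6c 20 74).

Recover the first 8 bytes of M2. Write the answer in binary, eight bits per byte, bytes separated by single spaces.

First, E_a ⊕ E_b = (M1 ⊕ K) ⊕ (M2 ⊕ K) = M1 ⊕ M2, so the key drops out. Then M2 = (M1 ⊕ M2) ⊕ M1 over the first 8 bytes.
byte 0: (2e ⊕ 83) ⊕ 73 = ad ⊕ 73 = de
byte 1: (e3 ⊕ 25) ⊕ 69 = c6 ⊕ 69 = af
byte 2: (5a ⊕ 84) ⊕ 67 = de ⊕ 67 = b9
byte 3: (d1 ⊕ 48) ⊕ 6e = 99 ⊕ 6e = f7
byte 4: (05 ⊕ 4b) ⊕ 61 = 4e ⊕ 61 = 2f
byte 5: (f6 ⊕ b9) ⊕ 6c = 4f ⊕ 6c = 23
byte 6: (ee ⊕ 0f) ⊕ 20 = e1 ⊕ 20 = c1
byte 7: (3b ⊕ 83) ⊕ 74 = b8 ⊕ 74 = cc

11011110 10101111 10111001 11110111 00101111 00100011 11000001 11001100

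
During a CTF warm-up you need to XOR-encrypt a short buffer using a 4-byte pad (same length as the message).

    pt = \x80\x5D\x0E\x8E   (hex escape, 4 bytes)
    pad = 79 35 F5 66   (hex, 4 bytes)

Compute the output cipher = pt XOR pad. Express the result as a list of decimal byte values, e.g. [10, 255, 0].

byte 0: 80 ^ 79 = f9
byte 1: 5d ^ 35 = 68
byte 2: 0e ^ f5 = fb
byte 3: 8e ^ 66 = e8

[249, 104, 251, 232]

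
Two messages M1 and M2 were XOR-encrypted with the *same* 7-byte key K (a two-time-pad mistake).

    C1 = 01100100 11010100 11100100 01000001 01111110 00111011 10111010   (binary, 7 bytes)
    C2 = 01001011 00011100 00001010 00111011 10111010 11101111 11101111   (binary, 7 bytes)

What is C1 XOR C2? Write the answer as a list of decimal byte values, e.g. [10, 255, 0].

[47, 200, 238, 122, 196, 212, 85]

C1 ⊕ C2 = (M1 ⊕ K) ⊕ (M2 ⊕ K) = M1 ⊕ M2 — the shared key cancels under XOR.
01100100 ⊕ 01001011 = 00101111
11010100 ⊕ 00011100 = 11001000
11100100 ⊕ 00001010 = 11101110
01000001 ⊕ 00111011 = 01111010
01111110 ⊕ 10111010 = 11000100
00111011 ⊕ 11101111 = 11010100
10111010 ⊕ 11101111 = 01010101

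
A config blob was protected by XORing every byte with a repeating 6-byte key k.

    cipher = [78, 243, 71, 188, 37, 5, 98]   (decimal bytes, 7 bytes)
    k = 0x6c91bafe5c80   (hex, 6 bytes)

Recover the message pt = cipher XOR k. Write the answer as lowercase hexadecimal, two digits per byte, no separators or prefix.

2262fd4279850e

The 6-byte key repeats, so the effective keystream is 6c 91 ba fe 5c 80 6c.
byte 0:  78 xor 108 =  34
byte 1: 243 xor 145 =  98
byte 2:  71 xor 186 = 253
byte 3: 188 xor 254 =  66
byte 4:  37 xor  92 = 121
byte 5:   5 xor 128 = 133
byte 6:  98 xor 108 =  14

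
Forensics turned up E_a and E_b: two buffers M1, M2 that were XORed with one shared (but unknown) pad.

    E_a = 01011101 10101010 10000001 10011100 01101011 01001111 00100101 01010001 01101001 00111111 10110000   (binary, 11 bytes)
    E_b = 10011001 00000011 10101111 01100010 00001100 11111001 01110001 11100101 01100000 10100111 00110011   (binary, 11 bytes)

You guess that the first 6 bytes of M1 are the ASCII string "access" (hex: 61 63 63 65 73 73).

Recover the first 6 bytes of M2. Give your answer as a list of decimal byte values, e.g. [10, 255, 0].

[165, 202, 77, 155, 20, 197]

First, E_a ⊕ E_b = (M1 ⊕ K) ⊕ (M2 ⊕ K) = M1 ⊕ M2, so the key drops out. Then M2 = (M1 ⊕ M2) ⊕ M1 over the first 6 bytes.
byte 0: (5d xor 99) xor 61 = c4 xor 61 = a5
byte 1: (aa xor 03) xor 63 = a9 xor 63 = ca
byte 2: (81 xor af) xor 63 = 2e xor 63 = 4d
byte 3: (9c xor 62) xor 65 = fe xor 65 = 9b
byte 4: (6b xor 0c) xor 73 = 67 xor 73 = 14
byte 5: (4f xor f9) xor 73 = b6 xor 73 = c5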